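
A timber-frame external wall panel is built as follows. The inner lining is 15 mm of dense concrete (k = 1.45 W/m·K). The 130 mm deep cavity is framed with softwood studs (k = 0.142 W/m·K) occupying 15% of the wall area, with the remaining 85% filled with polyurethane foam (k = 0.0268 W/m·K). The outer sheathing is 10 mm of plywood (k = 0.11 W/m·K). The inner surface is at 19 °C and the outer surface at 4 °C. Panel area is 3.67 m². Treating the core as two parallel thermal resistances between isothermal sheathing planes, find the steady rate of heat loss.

Sheathing layers in series; stud and cavity paths in parallel between them.
R_inner = 0.015/(1.45×3.67) = 0.002819 K/W
R_stud  = 0.13/(0.142×0.15×3.67) = 1.663 K/W
R_cav   = 0.13/(0.0268×0.85×3.67) = 1.555 K/W
1/R_core = 1/R_stud + 1/R_cav → R_core = 0.8036 K/W
R_outer = 0.01/(0.11×3.67) = 0.02477 K/W
R_total = 0.8312 K/W
Q = ΔT/R_total = 15/0.8312

Q ≈ 18 W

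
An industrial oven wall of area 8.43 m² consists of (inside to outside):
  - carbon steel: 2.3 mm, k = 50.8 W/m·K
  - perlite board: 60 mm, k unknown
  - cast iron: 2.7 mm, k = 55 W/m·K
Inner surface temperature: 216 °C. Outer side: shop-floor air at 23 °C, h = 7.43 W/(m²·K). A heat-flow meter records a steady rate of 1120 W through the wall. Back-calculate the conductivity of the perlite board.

k ≈ 0.0455 W/(m·K)

Thermal resistances in series:
R_carbon steel = L/(kA) = 0.0023/(50.8×8.43) = 5.371×10^-6 K/W
R_cast iron = L/(kA) = 0.0027/(55×8.43) = 5.823×10^-6 K/W
R_outer film = 1/(h_o·A) = 1/(7.43×8.43) = 0.01597 K/W
Sum of known resistances R_other = 0.01598 K/W
Total R = ΔT/Q = 193/1120 = 0.1723 K/W
R_perlite board = R_total − R_other = 0.1563 K/W
k = L/(R·A) = 0.06/(0.1563×8.43)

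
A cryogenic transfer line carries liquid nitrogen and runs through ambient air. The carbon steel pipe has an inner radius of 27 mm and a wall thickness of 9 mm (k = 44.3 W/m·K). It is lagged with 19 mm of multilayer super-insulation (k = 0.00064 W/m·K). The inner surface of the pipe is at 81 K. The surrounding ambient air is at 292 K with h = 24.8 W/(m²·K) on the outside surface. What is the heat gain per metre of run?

Treating each annulus and film as a series resistance:
R_carbon steel pipe wall = ln(36/27)/(2π×44.3×1) = 0.001034 K/W
R_multilayer super-insulation = ln(55/36)/(2π×0.00064×1) = 105.4 K/W
R_outer film = 1/(h_o·2πr_oL) = 1/(24.8×2π×0.055×1) = 0.1167 K/W
R_total = 105.5 K/W
Q = ΔT/R_total = 211/105.5

q′ ≈ 2 W/m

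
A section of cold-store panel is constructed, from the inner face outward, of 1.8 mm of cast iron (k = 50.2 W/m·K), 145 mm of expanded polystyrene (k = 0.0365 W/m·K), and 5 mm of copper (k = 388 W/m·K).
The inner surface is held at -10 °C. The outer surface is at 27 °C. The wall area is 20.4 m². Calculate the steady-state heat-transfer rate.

Treating each layer as a thermal resistance in series:
R_cast iron = L/(kA) = 0.0018/(50.2×20.4) = 1.758×10^-6 K/W
R_expanded polystyrene = L/(kA) = 0.145/(0.0365×20.4) = 0.1947 K/W
R_copper = L/(kA) = 0.005/(388×20.4) = 6.317×10^-7 K/W
R_total = 0.1947 K/W
Q = ΔT / R_total = 37 / 0.1947

Q ≈ 190 W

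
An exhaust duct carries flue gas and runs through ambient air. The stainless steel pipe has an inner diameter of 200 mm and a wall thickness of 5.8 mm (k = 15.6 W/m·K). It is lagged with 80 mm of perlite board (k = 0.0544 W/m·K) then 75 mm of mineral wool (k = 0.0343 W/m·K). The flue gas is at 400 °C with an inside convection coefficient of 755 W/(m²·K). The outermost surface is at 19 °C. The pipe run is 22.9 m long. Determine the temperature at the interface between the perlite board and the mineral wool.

T ≈ 205 °C

Cylindrical conduction, so R = ln(r₂/r₁)/(2πkL) per layer, in series:
R_inner film = 1/(h_i·2πr₁L) = 1/(755×2π×0.1×22.9) = 9.205×10^-5 K/W
R_stainless steel pipe wall = ln(105.8/100)/(2π×15.6×22.9) = 2.512×10^-5 K/W
R_perlite board = ln(185.8/105.8)/(2π×0.0544×22.9) = 0.07194 K/W
R_mineral wool = ln(260.8/185.8)/(2π×0.0343×22.9) = 0.06871 K/W
R_total = 0.1408 K/W
Q = ΔT/R_total = 381/0.1408
Q = 2710 W
T_interface = T_inner − Q·ΣR(inner→interface) = 400 − 2710×0.07206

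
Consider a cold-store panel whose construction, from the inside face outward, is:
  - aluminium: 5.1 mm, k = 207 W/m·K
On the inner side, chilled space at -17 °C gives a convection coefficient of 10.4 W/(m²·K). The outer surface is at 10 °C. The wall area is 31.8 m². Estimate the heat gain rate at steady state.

Q ≈ 8930 W

Series thermal resistances:
R_inner film = 1/(h_i·A) = 1/(10.4×31.8) = 0.003024 K/W
R_aluminium = L/(kA) = 0.0051/(207×31.8) = 7.748×10^-7 K/W
R_total = 0.003024 K/W
Q = ΔT / R_total = 27 / 0.003024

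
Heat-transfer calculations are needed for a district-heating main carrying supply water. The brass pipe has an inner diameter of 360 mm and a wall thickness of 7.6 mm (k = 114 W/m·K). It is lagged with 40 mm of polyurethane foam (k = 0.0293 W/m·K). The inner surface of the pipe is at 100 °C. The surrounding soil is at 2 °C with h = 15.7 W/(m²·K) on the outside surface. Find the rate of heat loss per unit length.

q′ ≈ 89.5 W/m

Treating each annulus and film as a series resistance:
R_brass pipe wall = ln(187.6/180)/(2π×114×1) = 5.774×10^-5 K/W
R_polyurethane foam = ln(227.6/187.6)/(2π×0.0293×1) = 1.05 K/W
R_outer film = 1/(h_o·2πr_oL) = 1/(15.7×2π×0.2276×1) = 0.04454 K/W
R_total = 1.094 K/W
Q = ΔT/R_total = 98/1.094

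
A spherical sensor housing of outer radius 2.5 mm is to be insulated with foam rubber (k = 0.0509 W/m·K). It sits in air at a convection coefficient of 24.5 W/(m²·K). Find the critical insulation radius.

r_cr ≈ 4.16 mm

For a sphere r_cr = 2k/h = 2×0.0509/24.5
r_cr = 4.16 mm; since the bare radius (2.5 mm) is below r_cr, adding a thin layer of insulation will *increase* heat loss.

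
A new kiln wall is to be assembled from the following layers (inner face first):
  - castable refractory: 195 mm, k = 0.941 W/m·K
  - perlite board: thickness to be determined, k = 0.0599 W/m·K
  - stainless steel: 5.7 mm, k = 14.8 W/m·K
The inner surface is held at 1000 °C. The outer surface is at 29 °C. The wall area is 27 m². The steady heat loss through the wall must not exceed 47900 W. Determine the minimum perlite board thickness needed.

Using the resistance-network approach (series):
R_castable refractory = L/(kA) = 0.195/(0.941×27) = 0.007675 K/W
R_stainless steel = L/(kA) = 0.0057/(14.8×27) = 1.426×10^-5 K/W
Sum of the known resistances R_other = 0.007689 K/W
Required total resistance R_tot = ΔT/Q_allow = 971/47900 = 0.02027 K/W
R_perlite board = R_tot − R_other = 0.01258 K/W
L = R·k·A = 0.01258×0.0599×27

L ≈ 20.3 mm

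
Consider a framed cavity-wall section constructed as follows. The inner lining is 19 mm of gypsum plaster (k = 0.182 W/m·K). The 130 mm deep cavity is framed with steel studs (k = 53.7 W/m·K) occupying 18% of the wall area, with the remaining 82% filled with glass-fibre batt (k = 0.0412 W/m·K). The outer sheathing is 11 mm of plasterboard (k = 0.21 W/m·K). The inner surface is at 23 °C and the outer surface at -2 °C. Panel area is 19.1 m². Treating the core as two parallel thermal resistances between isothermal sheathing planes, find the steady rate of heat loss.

Sheathing layers in series; stud and cavity paths in parallel between them.
R_inner = 0.019/(0.182×19.1) = 0.005466 K/W
R_stud  = 0.13/(53.7×0.18×19.1) = 7.041×10^-4 K/W
R_cav   = 0.13/(0.0412×0.82×19.1) = 0.2015 K/W
1/R_core = 1/R_stud + 1/R_cav → R_core = 7.017×10^-4 K/W
R_outer = 0.011/(0.21×19.1) = 0.002742 K/W
R_total = 0.00891 K/W
Q = ΔT/R_total = 25/0.00891

Q ≈ 2810 W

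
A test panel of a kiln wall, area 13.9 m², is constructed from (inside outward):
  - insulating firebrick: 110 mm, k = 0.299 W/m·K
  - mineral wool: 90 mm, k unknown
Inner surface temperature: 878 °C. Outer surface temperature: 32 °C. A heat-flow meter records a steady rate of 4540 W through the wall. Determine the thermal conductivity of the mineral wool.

k ≈ 0.0405 W/(m·K)

Thermal resistances in series:
R_insulating firebrick = L/(kA) = 0.11/(0.299×13.9) = 0.02647 K/W
Sum of known resistances R_other = 0.02647 K/W
Total R = ΔT/Q = 846/4540 = 0.1863 K/W
R_mineral wool = R_total − R_other = 0.1599 K/W
k = L/(R·A) = 0.09/(0.1599×13.9)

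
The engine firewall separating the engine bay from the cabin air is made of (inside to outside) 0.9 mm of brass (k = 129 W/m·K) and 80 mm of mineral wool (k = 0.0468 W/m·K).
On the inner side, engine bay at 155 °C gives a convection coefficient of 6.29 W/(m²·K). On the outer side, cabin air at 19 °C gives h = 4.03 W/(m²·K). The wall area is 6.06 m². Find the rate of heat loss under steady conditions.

Q ≈ 389 W

Thermal resistances in series:
R_inner film = 1/(h_i·A) = 1/(6.29×6.06) = 0.02623 K/W
R_brass = L/(kA) = 0.0009/(129×6.06) = 1.151×10^-6 K/W
R_mineral wool = L/(kA) = 0.08/(0.0468×6.06) = 0.2821 K/W
R_outer film = 1/(h_o·A) = 1/(4.03×6.06) = 0.04095 K/W
R_total = 0.3493 K/W
Q = ΔT / R_total = 136 / 0.3493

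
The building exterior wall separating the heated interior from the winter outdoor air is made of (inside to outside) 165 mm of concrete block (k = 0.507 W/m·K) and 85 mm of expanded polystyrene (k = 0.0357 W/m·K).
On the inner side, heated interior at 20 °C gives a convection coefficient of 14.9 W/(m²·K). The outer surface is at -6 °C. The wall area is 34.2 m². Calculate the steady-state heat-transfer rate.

Q ≈ 321 W

Thermal resistances in series:
R_inner film = 1/(h_i·A) = 1/(14.9×34.2) = 0.001962 K/W
R_concrete block = L/(kA) = 0.165/(0.507×34.2) = 0.009516 K/W
R_expanded polystyrene = L/(kA) = 0.085/(0.0357×34.2) = 0.06962 K/W
R_total = 0.0811 K/W
Q = ΔT / R_total = 26 / 0.0811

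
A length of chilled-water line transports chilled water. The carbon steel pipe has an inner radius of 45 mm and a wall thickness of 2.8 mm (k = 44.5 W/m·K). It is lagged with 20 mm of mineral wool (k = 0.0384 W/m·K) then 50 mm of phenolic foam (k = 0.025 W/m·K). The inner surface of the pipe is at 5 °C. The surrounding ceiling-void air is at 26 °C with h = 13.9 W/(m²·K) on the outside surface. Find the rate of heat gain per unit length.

q′ ≈ 4.15 W/m

Radial resistances (cylindrical: R_cond = ln(r_o/r_i)/(2πkL), R_conv = 1/(h·2πrL)):
R_carbon steel pipe wall = ln(47.8/45)/(2π×44.5×1) = 2.159×10^-4 K/W
R_mineral wool = ln(67.8/47.8)/(2π×0.0384×1) = 1.449 K/W
R_phenolic foam = ln(117.8/67.8)/(2π×0.025×1) = 3.517 K/W
R_outer film = 1/(h_o·2πr_oL) = 1/(13.9×2π×0.1178×1) = 0.0972 K/W
R_total = 5.063 K/W
Q = ΔT/R_total = 21/5.063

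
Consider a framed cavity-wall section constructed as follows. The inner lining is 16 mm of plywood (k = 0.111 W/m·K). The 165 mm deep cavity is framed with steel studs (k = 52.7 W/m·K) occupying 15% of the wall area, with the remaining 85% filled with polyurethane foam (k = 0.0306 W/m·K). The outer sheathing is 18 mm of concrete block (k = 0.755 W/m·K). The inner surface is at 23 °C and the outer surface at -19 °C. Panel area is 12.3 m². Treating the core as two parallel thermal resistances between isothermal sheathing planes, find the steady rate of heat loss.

Q ≈ 2740 W

Sheathing layers in series; stud and cavity paths in parallel between them.
R_inner = 0.016/(0.111×12.3) = 0.01172 K/W
R_stud  = 0.165/(52.7×0.15×12.3) = 0.001697 K/W
R_cav   = 0.165/(0.0306×0.85×12.3) = 0.5157 K/W
1/R_core = 1/R_stud + 1/R_cav → R_core = 0.001691 K/W
R_outer = 0.018/(0.755×12.3) = 0.001938 K/W
R_total = 0.01535 K/W
Q = ΔT/R_total = 42/0.01535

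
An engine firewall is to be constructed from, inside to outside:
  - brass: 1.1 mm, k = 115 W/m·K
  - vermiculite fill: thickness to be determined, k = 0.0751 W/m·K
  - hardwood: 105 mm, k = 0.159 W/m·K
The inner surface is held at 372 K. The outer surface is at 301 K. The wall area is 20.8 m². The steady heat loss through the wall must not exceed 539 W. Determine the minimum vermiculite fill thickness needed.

Series thermal resistances:
R_brass = L/(kA) = 0.0011/(115×20.8) = 4.599×10^-7 K/W
R_hardwood = L/(kA) = 0.105/(0.159×20.8) = 0.03175 K/W
Sum of the known resistances R_other = 0.03175 K/W
Required total resistance R_tot = ΔT/Q_allow = 71/539 = 0.1317 K/W
R_vermiculite fill = R_tot − R_other = 0.09998 K/W
L = R·k·A = 0.09998×0.0751×20.8

L ≈ 156 mm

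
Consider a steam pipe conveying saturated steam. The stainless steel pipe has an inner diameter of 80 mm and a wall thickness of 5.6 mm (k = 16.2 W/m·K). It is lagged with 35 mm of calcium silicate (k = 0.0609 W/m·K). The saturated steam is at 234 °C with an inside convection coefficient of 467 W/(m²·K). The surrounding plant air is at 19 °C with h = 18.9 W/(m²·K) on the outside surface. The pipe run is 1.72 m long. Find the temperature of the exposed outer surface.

T ≈ 33 °C

For a radial system each layer contributes R = ln(r_out/r_in)/(2πkL); films add R = 1/(hA).
R_inner film = 1/(h_i·2πr₁L) = 1/(467×2π×0.04×1.72) = 0.004954 K/W
R_stainless steel pipe wall = ln(45.6/40)/(2π×16.2×1.72) = 7.484×10^-4 K/W
R_calcium silicate = ln(80.6/45.6)/(2π×0.0609×1.72) = 0.8654 K/W
R_outer film = 1/(h_o·2πr_oL) = 1/(18.9×2π×0.0806×1.72) = 0.06074 K/W
R_total = 0.9319 K/W
Q = ΔT/R_total = 215/0.9319
Q = 231 W
T_interface = T_inner − Q·ΣR(inner→interface) = 234 − 231×0.8711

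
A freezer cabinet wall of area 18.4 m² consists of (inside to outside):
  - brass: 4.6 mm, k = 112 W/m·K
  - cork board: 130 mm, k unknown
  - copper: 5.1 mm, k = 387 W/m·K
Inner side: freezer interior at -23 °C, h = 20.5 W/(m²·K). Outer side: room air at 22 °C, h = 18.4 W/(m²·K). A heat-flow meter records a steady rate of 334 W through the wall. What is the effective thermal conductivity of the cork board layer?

k ≈ 0.0547 W/(m·K)

Model the wall as resistances in series:
R_inner film = 1/(h_i·A) = 1/(20.5×18.4) = 0.002651 K/W
R_brass = L/(kA) = 0.0046/(112×18.4) = 2.232×10^-6 K/W
R_copper = L/(kA) = 0.0051/(387×18.4) = 7.162×10^-7 K/W
R_outer film = 1/(h_o·A) = 1/(18.4×18.4) = 0.002954 K/W
Sum of known resistances R_other = 0.005608 K/W
Total R = ΔT/Q = 45/334 = 0.1347 K/W
R_cork board = R_total − R_other = 0.1291 K/W
k = L/(R·A) = 0.13/(0.1291×18.4)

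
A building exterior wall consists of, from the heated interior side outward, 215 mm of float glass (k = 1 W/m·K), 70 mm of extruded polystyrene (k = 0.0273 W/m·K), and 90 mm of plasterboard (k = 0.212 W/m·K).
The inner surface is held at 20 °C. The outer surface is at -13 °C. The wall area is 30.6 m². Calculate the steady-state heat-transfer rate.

Q ≈ 315 W

Model the wall as resistances in series:
R_float glass = L/(kA) = 0.215/(1×30.6) = 0.007026 K/W
R_extruded polystyrene = L/(kA) = 0.07/(0.0273×30.6) = 0.08379 K/W
R_plasterboard = L/(kA) = 0.09/(0.212×30.6) = 0.01387 K/W
R_total = 0.1047 K/W
Q = ΔT / R_total = 33 / 0.1047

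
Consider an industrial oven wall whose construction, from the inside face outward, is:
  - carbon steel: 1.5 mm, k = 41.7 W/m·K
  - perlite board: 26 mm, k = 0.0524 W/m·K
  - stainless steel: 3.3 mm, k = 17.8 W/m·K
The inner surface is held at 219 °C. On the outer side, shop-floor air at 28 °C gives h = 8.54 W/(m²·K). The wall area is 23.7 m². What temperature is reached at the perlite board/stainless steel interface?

T ≈ 64.5 °C

Model the wall as resistances in series:
R_carbon steel = L/(kA) = 0.0015/(41.7×23.7) = 1.518×10^-6 K/W
R_perlite board = L/(kA) = 0.026/(0.0524×23.7) = 0.02094 K/W
R_stainless steel = L/(kA) = 0.0033/(17.8×23.7) = 7.823×10^-6 K/W
R_outer film = 1/(h_o·A) = 1/(8.54×23.7) = 0.004941 K/W
R_total = 0.02589 K/W;  Q = ΔT/R_total = 191/0.02589 = 7378 W
T_interface = T_inner − Q·ΣR(inner→interface) = 219 − 7380×0.02094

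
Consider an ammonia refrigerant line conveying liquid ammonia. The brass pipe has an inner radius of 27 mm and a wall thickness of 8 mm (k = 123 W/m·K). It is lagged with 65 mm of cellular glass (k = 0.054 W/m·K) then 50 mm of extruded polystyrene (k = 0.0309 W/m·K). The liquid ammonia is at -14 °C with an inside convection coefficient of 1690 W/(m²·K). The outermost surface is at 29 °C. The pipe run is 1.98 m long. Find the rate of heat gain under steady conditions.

Q ≈ 16.4 W

Cylindrical conduction, so R = ln(r₂/r₁)/(2πkL) per layer, in series:
R_inner film = 1/(h_i·2πr₁L) = 1/(1690×2π×0.027×1.98) = 0.001762 K/W
R_brass pipe wall = ln(35/27)/(2π×123×1.98) = 1.696×10^-4 K/W
R_cellular glass = ln(100/35)/(2π×0.054×1.98) = 1.563 K/W
R_extruded polystyrene = ln(150/100)/(2π×0.0309×1.98) = 1.055 K/W
R_total = 2.619 K/W
Q = ΔT/R_total = 43/2.619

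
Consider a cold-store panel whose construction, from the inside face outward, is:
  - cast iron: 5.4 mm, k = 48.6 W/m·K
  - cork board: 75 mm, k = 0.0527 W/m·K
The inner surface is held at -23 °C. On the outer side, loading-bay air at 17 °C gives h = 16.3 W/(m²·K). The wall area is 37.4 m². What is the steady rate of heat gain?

Series thermal resistances:
R_cast iron = L/(kA) = 0.0054/(48.6×37.4) = 2.971×10^-6 K/W
R_cork board = L/(kA) = 0.075/(0.0527×37.4) = 0.03805 K/W
R_outer film = 1/(h_o·A) = 1/(16.3×37.4) = 0.00164 K/W
R_total = 0.0397 K/W
Q = ΔT / R_total = 40 / 0.0397

Q ≈ 1010 W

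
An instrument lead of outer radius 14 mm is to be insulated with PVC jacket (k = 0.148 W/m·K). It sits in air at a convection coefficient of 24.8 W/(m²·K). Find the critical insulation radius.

For a cylinder r_cr = k/h = 0.148/24.8
r_cr = 5.97 mm; since the bare radius (14 mm) is above r_cr, any added insulation will reduce heat loss.

r_cr ≈ 5.97 mm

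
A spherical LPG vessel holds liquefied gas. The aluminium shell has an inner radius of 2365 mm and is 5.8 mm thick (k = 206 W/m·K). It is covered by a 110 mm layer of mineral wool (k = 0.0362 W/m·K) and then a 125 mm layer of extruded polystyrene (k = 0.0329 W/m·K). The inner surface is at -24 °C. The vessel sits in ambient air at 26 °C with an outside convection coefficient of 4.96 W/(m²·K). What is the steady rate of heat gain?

Q ≈ 554 W

Each spherical layer contributes R = (1/r_i − 1/r_o)/(4πk):
R_aluminium shell = (1/2.365 − 1/2.3708)/(4π×206) = 3.996×10^-7 K/W
R_mineral wool = (1/2.3708 − 1/2.4808)/(4π×0.0362) = 0.04111 K/W
R_extruded polystyrene = (1/2.4808 − 1/2.6058)/(4π×0.0329) = 0.04677 K/W
R_outer film = 1/(h·4πr_o²) = 1/(4.96×4π×2.6058²) = 0.002363 K/W
R_total = 0.09025 K/W
Q = ΔT/R_total = 50/0.09025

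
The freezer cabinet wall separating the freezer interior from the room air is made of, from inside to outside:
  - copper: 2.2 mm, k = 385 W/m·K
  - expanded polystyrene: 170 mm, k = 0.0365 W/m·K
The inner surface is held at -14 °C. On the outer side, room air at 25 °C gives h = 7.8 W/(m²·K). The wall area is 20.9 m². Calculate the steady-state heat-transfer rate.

Using the resistance-network approach (series):
R_copper = L/(kA) = 0.0022/(385×20.9) = 2.734×10^-7 K/W
R_expanded polystyrene = L/(kA) = 0.17/(0.0365×20.9) = 0.2228 K/W
R_outer film = 1/(h_o·A) = 1/(7.8×20.9) = 0.006134 K/W
R_total = 0.229 K/W
Q = ΔT / R_total = 39 / 0.229

Q ≈ 170 W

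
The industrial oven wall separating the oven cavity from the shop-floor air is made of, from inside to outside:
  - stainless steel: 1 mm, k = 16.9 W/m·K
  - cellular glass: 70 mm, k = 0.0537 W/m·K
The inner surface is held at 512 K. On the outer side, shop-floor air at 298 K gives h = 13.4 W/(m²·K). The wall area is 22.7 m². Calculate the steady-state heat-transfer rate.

Q ≈ 3520 W

Treating each layer as a thermal resistance in series:
R_stainless steel = L/(kA) = 0.001/(16.9×22.7) = 2.607×10^-6 K/W
R_cellular glass = L/(kA) = 0.07/(0.0537×22.7) = 0.05742 K/W
R_outer film = 1/(h_o·A) = 1/(13.4×22.7) = 0.003288 K/W
R_total = 0.06071 K/W
Q = ΔT / R_total = 214 / 0.06071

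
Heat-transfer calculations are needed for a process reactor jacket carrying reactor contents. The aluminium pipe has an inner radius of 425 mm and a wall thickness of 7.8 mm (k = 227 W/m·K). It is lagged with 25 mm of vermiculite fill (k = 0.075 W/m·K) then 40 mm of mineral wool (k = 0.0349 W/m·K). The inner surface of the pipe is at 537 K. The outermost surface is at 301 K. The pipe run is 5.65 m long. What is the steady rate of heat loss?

Radial resistances (cylindrical: R_cond = ln(r_o/r_i)/(2πkL), R_conv = 1/(h·2πrL)):
R_aluminium pipe wall = ln(432.8/425)/(2π×227×5.65) = 2.257×10^-6 K/W
R_vermiculite fill = ln(457.8/432.8)/(2π×0.075×5.65) = 0.02109 K/W
R_mineral wool = ln(497.8/457.8)/(2π×0.0349×5.65) = 0.06761 K/W
R_total = 0.0887 K/W
Q = ΔT/R_total = 236/0.0887

Q ≈ 2660 W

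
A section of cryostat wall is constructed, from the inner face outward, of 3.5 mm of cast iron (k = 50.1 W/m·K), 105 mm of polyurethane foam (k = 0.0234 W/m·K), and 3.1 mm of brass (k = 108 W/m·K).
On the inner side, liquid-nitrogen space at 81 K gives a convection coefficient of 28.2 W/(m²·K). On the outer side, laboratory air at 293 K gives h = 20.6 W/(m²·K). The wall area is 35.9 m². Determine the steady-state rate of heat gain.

Q ≈ 1660 W

Thermal resistances in series:
R_inner film = 1/(h_i·A) = 1/(28.2×35.9) = 9.878×10^-4 K/W
R_cast iron = L/(kA) = 0.0035/(50.1×35.9) = 1.946×10^-6 K/W
R_polyurethane foam = L/(kA) = 0.105/(0.0234×35.9) = 0.125 K/W
R_brass = L/(kA) = 0.0031/(108×35.9) = 7.995×10^-7 K/W
R_outer film = 1/(h_o·A) = 1/(20.6×35.9) = 0.001352 K/W
R_total = 0.1273 K/W
Q = ΔT / R_total = 212 / 0.1273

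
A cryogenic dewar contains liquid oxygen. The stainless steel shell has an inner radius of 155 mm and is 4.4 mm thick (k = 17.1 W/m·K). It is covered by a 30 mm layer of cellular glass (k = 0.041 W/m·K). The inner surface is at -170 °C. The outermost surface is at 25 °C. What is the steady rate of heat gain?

Q ≈ 101 W

Spherical conduction: R = (1/r_in − 1/r_out)/(4πk) per layer; series-sum.
R_stainless steel shell = (1/0.155 − 1/0.1594)/(4π×17.1) = 8.288×10^-4 K/W
R_cellular glass = (1/0.1594 − 1/0.1894)/(4π×0.041) = 1.929 K/W
R_total = 1.93 K/W
Q = ΔT/R_total = 195/1.93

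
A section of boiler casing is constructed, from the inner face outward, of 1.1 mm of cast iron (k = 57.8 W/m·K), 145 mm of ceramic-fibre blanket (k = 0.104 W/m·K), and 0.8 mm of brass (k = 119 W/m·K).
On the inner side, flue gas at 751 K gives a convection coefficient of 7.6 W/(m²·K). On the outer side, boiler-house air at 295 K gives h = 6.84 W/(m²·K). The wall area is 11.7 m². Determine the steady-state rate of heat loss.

Using the resistance-network approach (series):
R_inner film = 1/(h_i·A) = 1/(7.6×11.7) = 0.01125 K/W
R_cast iron = L/(kA) = 0.0011/(57.8×11.7) = 1.627×10^-6 K/W
R_ceramic-fibre blanket = L/(kA) = 0.145/(0.104×11.7) = 0.1192 K/W
R_brass = L/(kA) = 0.0008/(119×11.7) = 5.746×10^-7 K/W
R_outer film = 1/(h_o·A) = 1/(6.84×11.7) = 0.0125 K/W
R_total = 0.1429 K/W
Q = ΔT / R_total = 456 / 0.1429

Q ≈ 3190 W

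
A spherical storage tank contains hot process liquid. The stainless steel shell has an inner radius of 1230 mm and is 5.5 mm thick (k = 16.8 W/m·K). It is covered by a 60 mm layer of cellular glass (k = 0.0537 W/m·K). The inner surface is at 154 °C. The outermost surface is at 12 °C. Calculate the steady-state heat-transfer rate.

Spherical conduction: R = (1/r_in − 1/r_out)/(4πk) per layer; series-sum.
R_stainless steel shell = (1/1.23 − 1/1.2355)/(4π×16.8) = 1.714×10^-5 K/W
R_cellular glass = (1/1.2355 − 1/1.2955)/(4π×0.0537) = 0.05555 K/W
R_total = 0.05557 K/W
Q = ΔT/R_total = 142/0.05557

Q ≈ 2560 W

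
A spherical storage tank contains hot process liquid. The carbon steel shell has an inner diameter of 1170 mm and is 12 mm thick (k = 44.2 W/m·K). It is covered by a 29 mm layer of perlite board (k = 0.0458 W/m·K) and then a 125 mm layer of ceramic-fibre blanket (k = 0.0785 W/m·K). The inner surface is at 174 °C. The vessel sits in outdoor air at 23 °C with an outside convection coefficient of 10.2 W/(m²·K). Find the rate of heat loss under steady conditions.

Q ≈ 361 W

For a spherical shell R = (1/r₁ − 1/r₂)/(4πk); film R = 1/(h·4πr²). In series:
R_carbon steel shell = (1/0.585 − 1/0.597)/(4π×44.2) = 6.186×10^-5 K/W
R_perlite board = (1/0.597 − 1/0.626)/(4π×0.0458) = 0.1348 K/W
R_ceramic-fibre blanket = (1/0.626 − 1/0.751)/(4π×0.0785) = 0.2695 K/W
R_outer film = 1/(h·4πr_o²) = 1/(10.2×4π×0.751²) = 0.01383 K/W
R_total = 0.4183 K/W
Q = ΔT/R_total = 151/0.4183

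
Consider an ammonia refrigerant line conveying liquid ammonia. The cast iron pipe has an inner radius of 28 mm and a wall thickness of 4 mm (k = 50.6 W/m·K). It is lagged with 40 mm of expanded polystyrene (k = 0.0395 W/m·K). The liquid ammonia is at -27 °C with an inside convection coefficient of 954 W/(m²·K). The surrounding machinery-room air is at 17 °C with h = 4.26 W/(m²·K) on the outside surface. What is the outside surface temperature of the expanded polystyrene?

T ≈ 11 °C

Per-layer cylindrical resistances, series-summed:
R_inner film = 1/(h_i·2πr₁L) = 1/(954×2π×0.028×1) = 0.005958 K/W
R_cast iron pipe wall = ln(32/28)/(2π×50.6×1) = 4.2×10^-4 K/W
R_expanded polystyrene = ln(72/32)/(2π×0.0395×1) = 3.267 K/W
R_outer film = 1/(h_o·2πr_oL) = 1/(4.26×2π×0.072×1) = 0.5189 K/W
R_total = 3.793 K/W
Q = ΔT/R_total = 44/3.793
Q = 11.6 W/m
T_interface = T_inner + Q·ΣR(inner→interface) = -27 + 11.6×3.274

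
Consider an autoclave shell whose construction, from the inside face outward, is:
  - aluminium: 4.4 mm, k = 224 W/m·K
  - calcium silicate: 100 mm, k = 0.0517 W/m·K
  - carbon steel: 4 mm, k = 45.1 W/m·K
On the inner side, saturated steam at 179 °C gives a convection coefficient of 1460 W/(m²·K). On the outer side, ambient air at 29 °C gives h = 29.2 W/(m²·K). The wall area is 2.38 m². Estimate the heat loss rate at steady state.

Model the wall as resistances in series:
R_inner film = 1/(h_i·A) = 1/(1460×2.38) = 2.878×10^-4 K/W
R_aluminium = L/(kA) = 0.0044/(224×2.38) = 8.253×10^-6 K/W
R_calcium silicate = L/(kA) = 0.1/(0.0517×2.38) = 0.8127 K/W
R_carbon steel = L/(kA) = 0.004/(45.1×2.38) = 3.727×10^-5 K/W
R_outer film = 1/(h_o·A) = 1/(29.2×2.38) = 0.01439 K/W
R_total = 0.8274 K/W
Q = ΔT / R_total = 150 / 0.8274

Q ≈ 181 W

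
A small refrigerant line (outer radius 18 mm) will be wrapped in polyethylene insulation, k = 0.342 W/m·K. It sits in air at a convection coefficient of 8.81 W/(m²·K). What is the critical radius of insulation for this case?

r_cr ≈ 38.8 mm

For a cylinder r_cr = k/h = 0.342/8.81
r_cr = 38.8 mm; since the bare radius (18 mm) is below r_cr, adding a thin layer of insulation will *increase* heat loss.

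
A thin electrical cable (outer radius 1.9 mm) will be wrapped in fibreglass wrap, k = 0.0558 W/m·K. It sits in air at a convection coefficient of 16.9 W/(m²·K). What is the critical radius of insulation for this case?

For a cylinder r_cr = k/h = 0.0558/16.9
r_cr = 3.3 mm; since the bare radius (1.9 mm) is below r_cr, adding a thin layer of insulation will *increase* heat loss.

r_cr ≈ 3.3 mm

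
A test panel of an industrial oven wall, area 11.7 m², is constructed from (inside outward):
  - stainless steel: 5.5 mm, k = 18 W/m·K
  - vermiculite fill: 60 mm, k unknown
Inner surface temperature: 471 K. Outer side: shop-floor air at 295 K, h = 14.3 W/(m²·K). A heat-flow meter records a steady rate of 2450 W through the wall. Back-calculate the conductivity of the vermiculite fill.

k ≈ 0.0779 W/(m·K)

Series thermal resistances:
R_stainless steel = L/(kA) = 0.0055/(18×11.7) = 2.612×10^-5 K/W
R_outer film = 1/(h_o·A) = 1/(14.3×11.7) = 0.005977 K/W
Sum of known resistances R_other = 0.006003 K/W
Total R = ΔT/Q = 176/2450 = 0.07184 K/W
R_vermiculite fill = R_total − R_other = 0.06583 K/W
k = L/(R·A) = 0.06/(0.06583×11.7)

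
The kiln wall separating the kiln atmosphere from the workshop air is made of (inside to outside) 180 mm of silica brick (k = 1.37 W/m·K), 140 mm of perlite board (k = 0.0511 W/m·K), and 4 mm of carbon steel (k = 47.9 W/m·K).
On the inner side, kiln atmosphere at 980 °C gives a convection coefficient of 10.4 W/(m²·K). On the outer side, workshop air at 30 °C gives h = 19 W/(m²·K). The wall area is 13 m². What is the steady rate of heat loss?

Series thermal resistances:
R_inner film = 1/(h_i·A) = 1/(10.4×13) = 0.007396 K/W
R_silica brick = L/(kA) = 0.18/(1.37×13) = 0.01011 K/W
R_perlite board = L/(kA) = 0.14/(0.0511×13) = 0.2107 K/W
R_carbon steel = L/(kA) = 0.004/(47.9×13) = 6.424×10^-6 K/W
R_outer film = 1/(h_o·A) = 1/(19×13) = 0.004049 K/W
R_total = 0.2323 K/W
Q = ΔT / R_total = 950 / 0.2323

Q ≈ 4090 W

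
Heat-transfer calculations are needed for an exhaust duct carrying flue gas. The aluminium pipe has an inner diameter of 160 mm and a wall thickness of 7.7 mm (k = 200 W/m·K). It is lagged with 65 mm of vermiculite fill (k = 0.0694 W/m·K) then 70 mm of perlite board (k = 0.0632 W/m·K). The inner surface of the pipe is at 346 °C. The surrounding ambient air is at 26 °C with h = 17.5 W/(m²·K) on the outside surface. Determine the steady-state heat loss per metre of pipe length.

q′ ≈ 141 W/m

Radial resistances (cylindrical: R_cond = ln(r_o/r_i)/(2πkL), R_conv = 1/(h·2πrL)):
R_aluminium pipe wall = ln(87.7/80)/(2π×200×1) = 7.313×10^-5 K/W
R_vermiculite fill = ln(152.7/87.7)/(2π×0.0694×1) = 1.272 K/W
R_perlite board = ln(222.7/152.7)/(2π×0.0632×1) = 0.9503 K/W
R_outer film = 1/(h_o·2πr_oL) = 1/(17.5×2π×0.2227×1) = 0.04084 K/W
R_total = 2.263 K/W
Q = ΔT/R_total = 320/2.263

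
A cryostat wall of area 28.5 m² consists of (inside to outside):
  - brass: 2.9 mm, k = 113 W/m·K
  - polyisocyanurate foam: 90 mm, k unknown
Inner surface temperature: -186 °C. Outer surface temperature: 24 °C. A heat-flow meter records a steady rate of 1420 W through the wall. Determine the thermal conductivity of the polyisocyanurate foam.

Treating each layer as a thermal resistance in series:
R_brass = L/(kA) = 0.0029/(113×28.5) = 9.005×10^-7 K/W
Sum of known resistances R_other = 9.005×10^-7 K/W
Total R = ΔT/Q = 210/1420 = 0.1479 K/W
R_polyisocyanurate foam = R_total − R_other = 0.1479 K/W
k = L/(R·A) = 0.09/(0.1479×28.5)

k ≈ 0.0214 W/(m·K)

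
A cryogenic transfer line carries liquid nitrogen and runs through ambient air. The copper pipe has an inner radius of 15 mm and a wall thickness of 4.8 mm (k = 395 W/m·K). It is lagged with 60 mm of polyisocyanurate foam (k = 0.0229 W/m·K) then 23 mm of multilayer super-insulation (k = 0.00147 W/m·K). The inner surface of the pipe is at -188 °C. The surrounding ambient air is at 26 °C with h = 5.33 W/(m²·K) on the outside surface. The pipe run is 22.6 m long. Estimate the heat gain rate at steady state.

Q ≈ 129 W

For a radial system each layer contributes R = ln(r_out/r_in)/(2πkL); films add R = 1/(hA).
R_copper pipe wall = ln(19.8/15)/(2π×395×22.6) = 4.95×10^-6 K/W
R_polyisocyanurate foam = ln(79.8/19.8)/(2π×0.0229×22.6) = 0.4286 K/W
R_multilayer super-insulation = ln(102.8/79.8)/(2π×0.00147×22.6) = 1.213 K/W
R_outer film = 1/(h_o·2πr_oL) = 1/(5.33×2π×0.1028×22.6) = 0.01285 K/W
R_total = 1.655 K/W
Q = ΔT/R_total = 214/1.655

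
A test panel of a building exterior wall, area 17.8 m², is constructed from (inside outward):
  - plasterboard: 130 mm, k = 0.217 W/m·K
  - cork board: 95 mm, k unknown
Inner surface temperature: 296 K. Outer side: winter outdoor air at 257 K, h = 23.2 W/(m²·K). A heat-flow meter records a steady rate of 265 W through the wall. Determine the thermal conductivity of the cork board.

Using the resistance-network approach (series):
R_plasterboard = L/(kA) = 0.13/(0.217×17.8) = 0.03366 K/W
R_outer film = 1/(h_o·A) = 1/(23.2×17.8) = 0.002422 K/W
Sum of known resistances R_other = 0.03608 K/W
Total R = ΔT/Q = 39/265 = 0.1472 K/W
R_cork board = R_total − R_other = 0.1111 K/W
k = L/(R·A) = 0.095/(0.1111×17.8)

k ≈ 0.048 W/(m·K)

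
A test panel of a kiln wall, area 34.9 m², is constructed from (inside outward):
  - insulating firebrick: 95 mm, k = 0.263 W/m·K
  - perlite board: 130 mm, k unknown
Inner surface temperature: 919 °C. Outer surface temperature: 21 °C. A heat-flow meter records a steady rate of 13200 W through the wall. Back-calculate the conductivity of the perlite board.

Treating each layer as a thermal resistance in series:
R_insulating firebrick = L/(kA) = 0.095/(0.263×34.9) = 0.01035 K/W
Sum of known resistances R_other = 0.01035 K/W
Total R = ΔT/Q = 898/13200 = 0.06803 K/W
R_perlite board = R_total − R_other = 0.05768 K/W
k = L/(R·A) = 0.13/(0.05768×34.9)

k ≈ 0.0646 W/(m·K)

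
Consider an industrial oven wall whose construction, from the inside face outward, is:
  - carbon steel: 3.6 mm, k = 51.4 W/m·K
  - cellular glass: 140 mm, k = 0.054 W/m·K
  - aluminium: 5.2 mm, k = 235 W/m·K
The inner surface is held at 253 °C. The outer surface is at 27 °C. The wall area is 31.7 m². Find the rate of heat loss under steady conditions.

Thermal resistances in series:
R_carbon steel = L/(kA) = 0.0036/(51.4×31.7) = 2.209×10^-6 K/W
R_cellular glass = L/(kA) = 0.14/(0.054×31.7) = 0.08179 K/W
R_aluminium = L/(kA) = 0.0052/(235×31.7) = 6.98×10^-7 K/W
R_total = 0.08179 K/W
Q = ΔT / R_total = 226 / 0.08179

Q ≈ 2760 W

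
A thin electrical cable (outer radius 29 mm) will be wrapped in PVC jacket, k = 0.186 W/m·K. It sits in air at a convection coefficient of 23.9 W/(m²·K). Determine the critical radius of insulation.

r_cr ≈ 7.78 mm

For a cylinder r_cr = k/h = 0.186/23.9
r_cr = 7.78 mm; since the bare radius (29 mm) is above r_cr, any added insulation will reduce heat loss.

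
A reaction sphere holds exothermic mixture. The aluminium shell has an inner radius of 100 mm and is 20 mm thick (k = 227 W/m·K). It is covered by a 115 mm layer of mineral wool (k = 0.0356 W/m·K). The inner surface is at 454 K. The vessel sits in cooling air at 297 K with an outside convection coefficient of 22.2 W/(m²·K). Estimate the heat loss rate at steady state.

Q ≈ 17.1 W

For a spherical shell R = (1/r₁ − 1/r₂)/(4πk); film R = 1/(h·4πr²). In series:
R_aluminium shell = (1/0.1 − 1/0.12)/(4π×227) = 5.843×10^-4 K/W
R_mineral wool = (1/0.12 − 1/0.235)/(4π×0.0356) = 9.116 K/W
R_outer film = 1/(h·4πr_o²) = 1/(22.2×4π×0.235²) = 0.06491 K/W
R_total = 9.181 K/W
Q = ΔT/R_total = 157/9.181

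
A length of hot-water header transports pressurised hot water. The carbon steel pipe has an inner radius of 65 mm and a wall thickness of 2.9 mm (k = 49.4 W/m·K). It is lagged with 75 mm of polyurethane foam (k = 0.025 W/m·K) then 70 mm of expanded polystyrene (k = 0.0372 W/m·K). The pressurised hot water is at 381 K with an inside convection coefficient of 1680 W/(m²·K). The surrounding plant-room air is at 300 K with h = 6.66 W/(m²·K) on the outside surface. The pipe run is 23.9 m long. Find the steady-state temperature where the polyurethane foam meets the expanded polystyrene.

Per-layer cylindrical resistances, series-summed:
R_inner film = 1/(h_i·2πr₁L) = 1/(1680×2π×0.065×23.9) = 6.098×10^-5 K/W
R_carbon steel pipe wall = ln(67.9/65)/(2π×49.4×23.9) = 5.884×10^-6 K/W
R_polyurethane foam = ln(142.9/67.9)/(2π×0.025×23.9) = 0.1982 K/W
R_expanded polystyrene = ln(212.9/142.9)/(2π×0.0372×23.9) = 0.07137 K/W
R_outer film = 1/(h_o·2πr_oL) = 1/(6.66×2π×0.2129×23.9) = 0.004696 K/W
R_total = 0.2743 K/W
Q = ΔT/R_total = 81/0.2743
Q = 295 W
T_interface = T_inner − Q·ΣR(inner→interface) = 381 − 295×0.1983

T ≈ 322 K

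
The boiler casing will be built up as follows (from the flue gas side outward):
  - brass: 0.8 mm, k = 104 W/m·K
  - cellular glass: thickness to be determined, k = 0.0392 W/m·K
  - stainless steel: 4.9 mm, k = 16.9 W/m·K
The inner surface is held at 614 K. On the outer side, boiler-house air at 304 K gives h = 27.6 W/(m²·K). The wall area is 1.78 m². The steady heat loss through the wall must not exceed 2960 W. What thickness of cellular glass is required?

L ≈ 5.88 mm

Thermal resistances in series:
R_brass = L/(kA) = 0.0008/(104×1.78) = 4.322×10^-6 K/W
R_stainless steel = L/(kA) = 0.0049/(16.9×1.78) = 1.629×10^-4 K/W
R_outer film = 1/(h_o·A) = 1/(27.6×1.78) = 0.02035 K/W
Sum of the known resistances R_other = 0.02052 K/W
Required total resistance R_tot = ΔT/Q_allow = 310/2960 = 0.1047 K/W
R_cellular glass = R_tot − R_other = 0.08421 K/W
L = R·k·A = 0.08421×0.0392×1.78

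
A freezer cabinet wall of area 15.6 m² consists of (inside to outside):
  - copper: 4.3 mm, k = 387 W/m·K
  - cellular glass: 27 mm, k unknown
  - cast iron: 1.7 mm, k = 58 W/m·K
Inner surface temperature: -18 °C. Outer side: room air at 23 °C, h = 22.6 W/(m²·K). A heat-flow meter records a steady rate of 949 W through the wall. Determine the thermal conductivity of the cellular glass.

Model the wall as resistances in series:
R_copper = L/(kA) = 0.0043/(387×15.6) = 7.123×10^-7 K/W
R_cast iron = L/(kA) = 0.0017/(58×15.6) = 1.879×10^-6 K/W
R_outer film = 1/(h_o·A) = 1/(22.6×15.6) = 0.002836 K/W
Sum of known resistances R_other = 0.002839 K/W
Total R = ΔT/Q = 41/949 = 0.0432 K/W
R_cellular glass = R_total − R_other = 0.04036 K/W
k = L/(R·A) = 0.027/(0.04036×15.6)

k ≈ 0.0429 W/(m·K)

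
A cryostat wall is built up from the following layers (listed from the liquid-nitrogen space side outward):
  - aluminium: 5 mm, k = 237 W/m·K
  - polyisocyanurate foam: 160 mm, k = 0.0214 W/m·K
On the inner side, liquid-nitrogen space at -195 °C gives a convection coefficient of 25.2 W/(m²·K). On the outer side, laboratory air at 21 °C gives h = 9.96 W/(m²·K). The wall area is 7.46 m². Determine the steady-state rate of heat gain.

Q ≈ 212 W

Using the resistance-network approach (series):
R_inner film = 1/(h_i·A) = 1/(25.2×7.46) = 0.005319 K/W
R_aluminium = L/(kA) = 0.005/(237×7.46) = 2.828×10^-6 K/W
R_polyisocyanurate foam = L/(kA) = 0.16/(0.0214×7.46) = 1.002 K/W
R_outer film = 1/(h_o·A) = 1/(9.96×7.46) = 0.01346 K/W
R_total = 1.021 K/W
Q = ΔT / R_total = 216 / 1.021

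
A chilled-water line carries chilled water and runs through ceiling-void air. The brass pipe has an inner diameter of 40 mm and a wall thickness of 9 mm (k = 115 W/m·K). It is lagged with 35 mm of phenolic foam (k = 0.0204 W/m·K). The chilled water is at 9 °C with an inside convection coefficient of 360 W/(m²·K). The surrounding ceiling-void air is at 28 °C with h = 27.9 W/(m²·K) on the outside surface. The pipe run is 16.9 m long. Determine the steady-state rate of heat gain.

Q ≈ 51.1 W

Radial resistances (cylindrical: R_cond = ln(r_o/r_i)/(2πkL), R_conv = 1/(h·2πrL)):
R_inner film = 1/(h_i·2πr₁L) = 1/(360×2π×0.02×16.9) = 0.001308 K/W
R_brass pipe wall = ln(29/20)/(2π×115×16.9) = 3.043×10^-5 K/W
R_phenolic foam = ln(64/29)/(2π×0.0204×16.9) = 0.3654 K/W
R_outer film = 1/(h_o·2πr_oL) = 1/(27.9×2π×0.064×16.9) = 0.005274 K/W
R_total = 0.372 K/W
Q = ΔT/R_total = 19/0.372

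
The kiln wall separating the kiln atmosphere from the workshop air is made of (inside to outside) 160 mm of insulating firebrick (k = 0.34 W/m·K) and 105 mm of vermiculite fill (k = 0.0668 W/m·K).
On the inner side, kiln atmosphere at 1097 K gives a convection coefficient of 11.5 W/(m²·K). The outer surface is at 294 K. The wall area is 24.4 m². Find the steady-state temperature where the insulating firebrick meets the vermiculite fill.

Treating each layer as a thermal resistance in series:
R_inner film = 1/(h_i·A) = 1/(11.5×24.4) = 0.003564 K/W
R_insulating firebrick = L/(kA) = 0.16/(0.34×24.4) = 0.01929 K/W
R_vermiculite fill = L/(kA) = 0.105/(0.0668×24.4) = 0.06442 K/W
R_total = 0.08727 K/W;  Q = ΔT/R_total = 803/0.08727 = 9201 W
T_interface = T_inner − Q·ΣR(inner→interface) = 1097 − 9200×0.02285

T ≈ 887 K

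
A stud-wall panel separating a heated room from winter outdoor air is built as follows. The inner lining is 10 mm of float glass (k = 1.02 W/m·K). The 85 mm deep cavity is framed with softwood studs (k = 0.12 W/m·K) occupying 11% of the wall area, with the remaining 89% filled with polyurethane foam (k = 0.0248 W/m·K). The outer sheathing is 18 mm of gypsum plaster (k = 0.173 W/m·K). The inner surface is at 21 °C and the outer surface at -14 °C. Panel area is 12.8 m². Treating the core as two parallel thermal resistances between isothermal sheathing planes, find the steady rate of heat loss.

Q ≈ 178 W

Sheathing layers in series; stud and cavity paths in parallel between them.
R_inner = 0.01/(1.02×12.8) = 7.659×10^-4 K/W
R_stud  = 0.085/(0.12×0.11×12.8) = 0.5031 K/W
R_cav   = 0.085/(0.0248×0.89×12.8) = 0.3009 K/W
1/R_core = 1/R_stud + 1/R_cav → R_core = 0.1883 K/W
R_outer = 0.018/(0.173×12.8) = 0.008129 K/W
R_total = 0.1972 K/W
Q = ΔT/R_total = 35/0.1972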